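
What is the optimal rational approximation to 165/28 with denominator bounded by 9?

Expand x = 165/28 as a continued fraction with the Euclidean algorithm:
  165 = 5*28 + 25, so a_0 = 5.
  28 = 1*25 + 3, so a_1 = 1.
  25 = 8*3 + 1, so a_2 = 8.
  3 = 3*1 + 0, so a_3 = 3.
so x = [5; 1, 8, 3].
Convergents (p_i = a_i*p_{i-1} + p_{i-2}, q_i = a_i*q_{i-1} + q_{i-2} with p_{-2}=0, p_{-1}=1, q_{-2}=1, q_{-1}=0), until the denominator exceeds 9:
  i=0: a_0=5, p_0 = 5*1 + 0 = 5, q_0 = 5*0 + 1 = 1.
  i=1: a_1=1, p_1 = 1*5 + 1 = 6, q_1 = 1*1 + 0 = 1.
  i=2: a_2=8, p_2 = 8*6 + 5 = 53, q_2 = 8*1 + 1 = 9.
  i=3: a_3=3, p_3 = 3*53 + 6 = 165, q_3 = 3*9 + 1 = 28.
q_3 = 28 > 9, so the last convergent with denominator <= 9 is p_2/q_2 = 53/9.
The closest fraction with denominator <= 9 is either p_2/q_2 or the intermediate fraction (k*p_2 + p_1)/(k*q_2 + q_1) with the largest k >= 1 whose denominator stays <= 9; these approach x as k grows, and every other convergent or intermediate fraction in range is farther away.
Largest k: floor((9 - q_1)/q_2) = floor((9 - 1)/9) = 0.
Since k = 0, no intermediate fraction beyond p_2/q_2 has denominator <= 9, so the convergent 53/9 is the closest (its error is |165*9 - 53*28|/(28*9) = 1/252).

53/9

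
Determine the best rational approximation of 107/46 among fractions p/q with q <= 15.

7/3

Expand x = 107/46 as a continued fraction with the Euclidean algorithm:
  107 = 2*46 + 15, so a_0 = 2.
  46 = 3*15 + 1, so a_1 = 3.
  15 = 15*1 + 0, so a_2 = 15.
so x = [2; 3, 15].
Convergents (p_i = a_i*p_{i-1} + p_{i-2}, q_i = a_i*q_{i-1} + q_{i-2} with p_{-2}=0, p_{-1}=1, q_{-2}=1, q_{-1}=0), until the denominator exceeds 15:
  i=0: a_0=2, p_0 = 2*1 + 0 = 2, q_0 = 2*0 + 1 = 1.
  i=1: a_1=3, p_1 = 3*2 + 1 = 7, q_1 = 3*1 + 0 = 3.
  i=2: a_2=15, p_2 = 15*7 + 2 = 107, q_2 = 15*3 + 1 = 46.
q_2 = 46 > 15, so the last convergent with denominator <= 15 is p_1/q_1 = 7/3.
The closest fraction with denominator <= 15 is either p_1/q_1 or the intermediate fraction (k*p_1 + p_0)/(k*q_1 + q_0) with the largest k >= 1 whose denominator stays <= 15; these approach x as k grows, and every other convergent or intermediate fraction in range is farther away.
Largest k: floor((15 - q_0)/q_1) = floor((15 - 1)/3) = 4.
That gives (4*7 + 2)/(4*3 + 1) = 30/13.
Compare the errors: |x - 7/3| = |107*3 - 7*46|/(46*3) = 1/138, and |x - 30/13| = |107*13 - 30*46|/(46*13) = 11/598.
Cross-multiplying, 1*598 = 598 < 1518 = 11*138, so 1/138 is smaller: the convergent 7/3 is closer to x than 30/13.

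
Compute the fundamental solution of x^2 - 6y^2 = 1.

First expand sqrt(6) as a continued fraction. With x_i = (sqrt(6) + m_i)/d_i and (m_0, d_0) = (0, 1): a_0 = floor(sqrt(6)) = 2, since 2^2 = 4 <= 6 < 9 = 3^2.
Iterate m_{i+1} = d_i*a_i - m_i, d_{i+1} = (6 - m_{i+1}^2)/d_i, a_{i+1} = floor((a_0 + m_{i+1})/d_{i+1}):
  m_1 = 1*2 - 0 = 2, d_1 = (6 - 2^2)/1 = 2/1 = 2, a_1 = floor((2 + 2)/2) = 2.
  m_2 = 2*2 - 2 = 2, d_2 = (6 - 2^2)/2 = 2/2 = 1, a_2 = floor((2 + 2)/1) = 4.
  m_3 = 1*4 - 2 = 2, d_3 = (6 - 2^2)/1 = 2/1 = 2: (m_3, d_3) = (m_1, d_1) = (2, 2), so from here the quotients repeat a_1, a_2; the period length is 2.
So sqrt(6) = [2; (2, 4)] with period length k = 2.
k is even, so the fundamental solution of x^2 - 6y^2 = 1 is (p_{k-1}, q_{k-1}) = (p_1, q_1); compute convergents through index 1.
Convergents (p_i = a_i*p_{i-1} + p_{i-2}, q_i = a_i*q_{i-1} + q_{i-2} with p_{-2}=0, p_{-1}=1, q_{-2}=1, q_{-1}=0):
  i=0: a_0=2, p_0 = 2*1 + 0 = 2, q_0 = 2*0 + 1 = 1.
  i=1: a_1=2, p_1 = 2*2 + 1 = 5, q_1 = 2*1 + 0 = 2.
Check: 5^2 - 6*2^2 = 25 - 24 = 1, so (x, y) = (5, 2) solves the equation, and by the theorem it is the least positive solution.

(x, y) = (5, 2)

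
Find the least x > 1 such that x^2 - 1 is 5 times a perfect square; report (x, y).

First expand sqrt(5) as a continued fraction. With x_i = (sqrt(5) + m_i)/d_i and (m_0, d_0) = (0, 1): a_0 = floor(sqrt(5)) = 2, since 2^2 = 4 <= 5 < 9 = 3^2.
Iterate m_{i+1} = d_i*a_i - m_i, d_{i+1} = (5 - m_{i+1}^2)/d_i, a_{i+1} = floor((a_0 + m_{i+1})/d_{i+1}):
  m_1 = 1*2 - 0 = 2, d_1 = (5 - 2^2)/1 = 1/1 = 1, a_1 = floor((2 + 2)/1) = 4.
  m_2 = 1*4 - 2 = 2, d_2 = (5 - 2^2)/1 = 1/1 = 1: (m_2, d_2) = (m_1, d_1) = (2, 1), so from here the quotient a_1 repeats; the period length is 1.
So sqrt(5) = [2; (4)] with period length k = 1.
k is odd, so (p_{k-1}, q_{k-1}) only solves x^2 - 5y^2 = -1 and the fundamental solution of x^2 - 5y^2 = 1 is (p_{2k-1}, q_{2k-1}) = (p_1, q_1); compute convergents through index 1, running through the period twice.
Convergents (p_i = a_i*p_{i-1} + p_{i-2}, q_i = a_i*q_{i-1} + q_{i-2} with p_{-2}=0, p_{-1}=1, q_{-2}=1, q_{-1}=0):
  i=0: a_0=2, p_0 = 2*1 + 0 = 2, q_0 = 2*0 + 1 = 1.
  i=1: a_1=4, p_1 = 4*2 + 1 = 9, q_1 = 4*1 + 0 = 4.
Indeed p_0^2 - 5*q_0^2 = 4 - 5 = -1, not +1.
Check: 9^2 - 5*4^2 = 81 - 80 = 1, so (x, y) = (9, 4) solves the equation, and by the theorem it is the least positive solution.

(x, y) = (9, 4)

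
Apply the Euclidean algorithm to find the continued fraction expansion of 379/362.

[1; 21, 3, 2, 2]

Run the Euclidean algorithm on 379 and 362; the successive quotients are the partial quotients a_0, a_1, ... (each step inverts the fractional part left over by the previous one):
  379 = 1*362 + 17, so a_0 = 1.
  362 = 21*17 + 5, so a_1 = 21.
  17 = 3*5 + 2, so a_2 = 3.
  5 = 2*2 + 1, so a_3 = 2.
  2 = 2*1 + 0, so a_4 = 2.
The remainder reaches 0 after 5 divisions, so the expansion has 5 partial quotients, read off in order.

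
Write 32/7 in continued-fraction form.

[4; 1, 1, 3]

Run the Euclidean algorithm on 32 and 7; the successive quotients are the partial quotients a_0, a_1, ... (each step inverts the fractional part left over by the previous one):
  32 = 4*7 + 4, so a_0 = 4.
  7 = 1*4 + 3, so a_1 = 1.
  4 = 1*3 + 1, so a_2 = 1.
  3 = 3*1 + 0, so a_3 = 3.
The remainder reaches 0 after 4 divisions, so the expansion has 4 partial quotients, read off in order.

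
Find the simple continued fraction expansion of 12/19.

[0; 1, 1, 1, 2, 2]

Run the Euclidean algorithm on 12 and 19; the successive quotients are the partial quotients a_0, a_1, ... (each step inverts the fractional part left over by the previous one):
  12 = 0*19 + 12, so a_0 = 0.
  19 = 1*12 + 7, so a_1 = 1.
  12 = 1*7 + 5, so a_2 = 1.
  7 = 1*5 + 2, so a_3 = 1.
  5 = 2*2 + 1, so a_4 = 2.
  2 = 2*1 + 0, so a_5 = 2.
The remainder reaches 0 after 6 divisions, so the expansion has 6 partial quotients, read off in order.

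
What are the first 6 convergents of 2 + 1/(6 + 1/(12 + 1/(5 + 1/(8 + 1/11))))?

Using the convergent recurrence p_i = a_i*p_{i-1} + p_{i-2}, q_i = a_i*q_{i-1} + q_{i-2} with p_{-2}=0, p_{-1}=1, q_{-2}=1, q_{-1}=0:
  i=0: a_0=2, p_0 = 2*1 + 0 = 2, q_0 = 2*0 + 1 = 1.
  i=1: a_1=6, p_1 = 6*2 + 1 = 13, q_1 = 6*1 + 0 = 6.
  i=2: a_2=12, p_2 = 12*13 + 2 = 158, q_2 = 12*6 + 1 = 73.
  i=3: a_3=5, p_3 = 5*158 + 13 = 803, q_3 = 5*73 + 6 = 371.
  i=4: a_4=8, p_4 = 8*803 + 158 = 6582, q_4 = 8*371 + 73 = 3041.
  i=5: a_5=11, p_5 = 11*6582 + 803 = 73205, q_5 = 11*3041 + 371 = 33822.

2/1, 13/6, 158/73, 803/371, 6582/3041, 73205/33822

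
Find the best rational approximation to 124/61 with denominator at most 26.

Expand x = 124/61 as a continued fraction with the Euclidean algorithm:
  124 = 2*61 + 2, so a_0 = 2.
  61 = 30*2 + 1, so a_1 = 30.
  2 = 2*1 + 0, so a_2 = 2.
so x = [2; 30, 2].
Convergents (p_i = a_i*p_{i-1} + p_{i-2}, q_i = a_i*q_{i-1} + q_{i-2} with p_{-2}=0, p_{-1}=1, q_{-2}=1, q_{-1}=0), until the denominator exceeds 26:
  i=0: a_0=2, p_0 = 2*1 + 0 = 2, q_0 = 2*0 + 1 = 1.
  i=1: a_1=30, p_1 = 30*2 + 1 = 61, q_1 = 30*1 + 0 = 30.
q_1 = 30 > 26, so the last convergent with denominator <= 26 is p_0/q_0 = 2/1.
The closest fraction with denominator <= 26 is either p_0/q_0 or the intermediate fraction (k*p_0 + p_{-1})/(k*q_0 + q_{-1}) with the largest k >= 1 whose denominator stays <= 26; these approach x as k grows, and every other convergent or intermediate fraction in range is farther away.
Largest k: floor((26 - q_{-1})/q_0) = floor((26 - 0)/1) = 26 (using the seeds p_{-1} = 1, q_{-1} = 0).
That gives (26*2 + 1)/(26*1 + 0) = 53/26.
Compare the errors: |x - 2/1| = |124*1 - 2*61|/(61*1) = 2/61, and |x - 53/26| = |124*26 - 53*61|/(61*26) = 9/1586.
Cross-multiplying, 9*61 = 549 < 3172 = 2*1586, so 9/1586 is smaller: the intermediate fraction 53/26 is closer to x than 2/1.

53/26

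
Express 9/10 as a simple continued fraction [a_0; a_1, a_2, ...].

[0; 1, 9]

Run the Euclidean algorithm on 9 and 10; the successive quotients are the partial quotients a_0, a_1, ... (each step inverts the fractional part left over by the previous one):
  9 = 0*10 + 9, so a_0 = 0.
  10 = 1*9 + 1, so a_1 = 1.
  9 = 9*1 + 0, so a_2 = 9.
The remainder reaches 0 after 3 divisions, so the expansion has 3 partial quotients, read off in order.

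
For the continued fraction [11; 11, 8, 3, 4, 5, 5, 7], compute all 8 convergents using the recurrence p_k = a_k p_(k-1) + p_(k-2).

Using the convergent recurrence p_i = a_i*p_{i-1} + p_{i-2}, q_i = a_i*q_{i-1} + q_{i-2} with p_{-2}=0, p_{-1}=1, q_{-2}=1, q_{-1}=0:
  i=0: a_0=11, p_0 = 11*1 + 0 = 11, q_0 = 11*0 + 1 = 1.
  i=1: a_1=11, p_1 = 11*11 + 1 = 122, q_1 = 11*1 + 0 = 11.
  i=2: a_2=8, p_2 = 8*122 + 11 = 987, q_2 = 8*11 + 1 = 89.
  i=3: a_3=3, p_3 = 3*987 + 122 = 3083, q_3 = 3*89 + 11 = 278.
  i=4: a_4=4, p_4 = 4*3083 + 987 = 13319, q_4 = 4*278 + 89 = 1201.
  i=5: a_5=5, p_5 = 5*13319 + 3083 = 69678, q_5 = 5*1201 + 278 = 6283.
  i=6: a_6=5, p_6 = 5*69678 + 13319 = 361709, q_6 = 5*6283 + 1201 = 32616.
  i=7: a_7=7, p_7 = 7*361709 + 69678 = 2601641, q_7 = 7*32616 + 6283 = 234595.

11/1, 122/11, 987/89, 3083/278, 13319/1201, 69678/6283, 361709/32616, 2601641/234595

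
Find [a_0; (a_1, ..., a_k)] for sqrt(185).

Write x_i = (sqrt(185) + m_i)/d_i with (m_0, d_0) = (0, 1). a_0 = floor(sqrt(185)) = 13, since 13^2 = 169 <= 185 < 196 = 14^2.
Iterate m_{i+1} = d_i*a_i - m_i, d_{i+1} = (185 - m_{i+1}^2)/d_i, a_{i+1} = floor((a_0 + m_{i+1})/d_{i+1}):
  m_1 = 1*13 - 0 = 13, d_1 = (185 - 13^2)/1 = 16/1 = 16, a_1 = floor((13 + 13)/16) = 1.
  m_2 = 16*1 - 13 = 3, d_2 = (185 - 3^2)/16 = 176/16 = 11, a_2 = floor((13 + 3)/11) = 1.
  m_3 = 11*1 - 3 = 8, d_3 = (185 - 8^2)/11 = 121/11 = 11, a_3 = floor((13 + 8)/11) = 1.
  m_4 = 11*1 - 8 = 3, d_4 = (185 - 3^2)/11 = 176/11 = 16, a_4 = floor((13 + 3)/16) = 1.
  m_5 = 16*1 - 3 = 13, d_5 = (185 - 13^2)/16 = 16/16 = 1, a_5 = floor((13 + 13)/1) = 26.
  m_6 = 1*26 - 13 = 13, d_6 = (185 - 13^2)/1 = 16/1 = 16: (m_6, d_6) = (m_1, d_1) = (13, 16), so from here the quotients repeat a_1, ..., a_5; the period length is 5.
Hence the expansion of sqrt(185) is a_0 = 13 followed by the repeating block 1, 1, 1, 1, 26 (period 5).

[13; (1, 1, 1, 1, 26)]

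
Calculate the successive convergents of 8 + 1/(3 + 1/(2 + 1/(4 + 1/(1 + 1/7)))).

Using the convergent recurrence p_i = a_i*p_{i-1} + p_{i-2}, q_i = a_i*q_{i-1} + q_{i-2} with p_{-2}=0, p_{-1}=1, q_{-2}=1, q_{-1}=0:
  i=0: a_0=8, p_0 = 8*1 + 0 = 8, q_0 = 8*0 + 1 = 1.
  i=1: a_1=3, p_1 = 3*8 + 1 = 25, q_1 = 3*1 + 0 = 3.
  i=2: a_2=2, p_2 = 2*25 + 8 = 58, q_2 = 2*3 + 1 = 7.
  i=3: a_3=4, p_3 = 4*58 + 25 = 257, q_3 = 4*7 + 3 = 31.
  i=4: a_4=1, p_4 = 1*257 + 58 = 315, q_4 = 1*31 + 7 = 38.
  i=5: a_5=7, p_5 = 7*315 + 257 = 2462, q_5 = 7*38 + 31 = 297.

8/1, 25/3, 58/7, 257/31, 315/38, 2462/297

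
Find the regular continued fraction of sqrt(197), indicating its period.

[14; (28)]

Write x_i = (sqrt(197) + m_i)/d_i with (m_0, d_0) = (0, 1). a_0 = floor(sqrt(197)) = 14, since 14^2 = 196 <= 197 < 225 = 15^2.
Iterate m_{i+1} = d_i*a_i - m_i, d_{i+1} = (197 - m_{i+1}^2)/d_i, a_{i+1} = floor((a_0 + m_{i+1})/d_{i+1}):
  m_1 = 1*14 - 0 = 14, d_1 = (197 - 14^2)/1 = 1/1 = 1, a_1 = floor((14 + 14)/1) = 28.
  m_2 = 1*28 - 14 = 14, d_2 = (197 - 14^2)/1 = 1/1 = 1: (m_2, d_2) = (m_1, d_1) = (14, 1), so from here the quotient a_1 repeats; the period length is 1.
Hence the expansion of sqrt(197) is a_0 = 14 followed by the repeating block 28 (period 1).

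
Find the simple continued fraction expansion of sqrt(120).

[10; (1, 20)]

Write x_i = (sqrt(120) + m_i)/d_i with (m_0, d_0) = (0, 1). a_0 = floor(sqrt(120)) = 10, since 10^2 = 100 <= 120 < 121 = 11^2.
Iterate m_{i+1} = d_i*a_i - m_i, d_{i+1} = (120 - m_{i+1}^2)/d_i, a_{i+1} = floor((a_0 + m_{i+1})/d_{i+1}):
  m_1 = 1*10 - 0 = 10, d_1 = (120 - 10^2)/1 = 20/1 = 20, a_1 = floor((10 + 10)/20) = 1.
  m_2 = 20*1 - 10 = 10, d_2 = (120 - 10^2)/20 = 20/20 = 1, a_2 = floor((10 + 10)/1) = 20.
  m_3 = 1*20 - 10 = 10, d_3 = (120 - 10^2)/1 = 20/1 = 20: (m_3, d_3) = (m_1, d_1) = (10, 20), so from here the quotients repeat a_1, a_2; the period length is 2.
Hence the expansion of sqrt(120) is a_0 = 10 followed by the repeating block 1, 20 (period 2).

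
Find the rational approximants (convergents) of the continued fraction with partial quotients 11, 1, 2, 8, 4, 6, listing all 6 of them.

Using the convergent recurrence p_i = a_i*p_{i-1} + p_{i-2}, q_i = a_i*q_{i-1} + q_{i-2} with p_{-2}=0, p_{-1}=1, q_{-2}=1, q_{-1}=0:
  i=0: a_0=11, p_0 = 11*1 + 0 = 11, q_0 = 11*0 + 1 = 1.
  i=1: a_1=1, p_1 = 1*11 + 1 = 12, q_1 = 1*1 + 0 = 1.
  i=2: a_2=2, p_2 = 2*12 + 11 = 35, q_2 = 2*1 + 1 = 3.
  i=3: a_3=8, p_3 = 8*35 + 12 = 292, q_3 = 8*3 + 1 = 25.
  i=4: a_4=4, p_4 = 4*292 + 35 = 1203, q_4 = 4*25 + 3 = 103.
  i=5: a_5=6, p_5 = 6*1203 + 292 = 7510, q_5 = 6*103 + 25 = 643.

11/1, 12/1, 35/3, 292/25, 1203/103, 7510/643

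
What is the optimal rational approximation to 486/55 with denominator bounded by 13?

53/6

Expand x = 486/55 as a continued fraction with the Euclidean algorithm:
  486 = 8*55 + 46, so a_0 = 8.
  55 = 1*46 + 9, so a_1 = 1.
  46 = 5*9 + 1, so a_2 = 5.
  9 = 9*1 + 0, so a_3 = 9.
so x = [8; 1, 5, 9].
Convergents (p_i = a_i*p_{i-1} + p_{i-2}, q_i = a_i*q_{i-1} + q_{i-2} with p_{-2}=0, p_{-1}=1, q_{-2}=1, q_{-1}=0), until the denominator exceeds 13:
  i=0: a_0=8, p_0 = 8*1 + 0 = 8, q_0 = 8*0 + 1 = 1.
  i=1: a_1=1, p_1 = 1*8 + 1 = 9, q_1 = 1*1 + 0 = 1.
  i=2: a_2=5, p_2 = 5*9 + 8 = 53, q_2 = 5*1 + 1 = 6.
  i=3: a_3=9, p_3 = 9*53 + 9 = 486, q_3 = 9*6 + 1 = 55.
q_3 = 55 > 13, so the last convergent with denominator <= 13 is p_2/q_2 = 53/6.
The closest fraction with denominator <= 13 is either p_2/q_2 or the intermediate fraction (k*p_2 + p_1)/(k*q_2 + q_1) with the largest k >= 1 whose denominator stays <= 13; these approach x as k grows, and every other convergent or intermediate fraction in range is farther away.
Largest k: floor((13 - q_1)/q_2) = floor((13 - 1)/6) = 2.
That gives (2*53 + 9)/(2*6 + 1) = 115/13.
Compare the errors: |x - 53/6| = |486*6 - 53*55|/(55*6) = 1/330, and |x - 115/13| = |486*13 - 115*55|/(55*13) = 7/715.
Cross-multiplying, 1*715 = 715 < 2310 = 7*330, so 1/330 is smaller: the convergent 53/6 is closer to x than 115/13.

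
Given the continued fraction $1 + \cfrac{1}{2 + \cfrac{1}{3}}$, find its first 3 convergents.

Using the convergent recurrence p_i = a_i*p_{i-1} + p_{i-2}, q_i = a_i*q_{i-1} + q_{i-2} with p_{-2}=0, p_{-1}=1, q_{-2}=1, q_{-1}=0:
  i=0: a_0=1, p_0 = 1*1 + 0 = 1, q_0 = 1*0 + 1 = 1.
  i=1: a_1=2, p_1 = 2*1 + 1 = 3, q_1 = 2*1 + 0 = 2.
  i=2: a_2=3, p_2 = 3*3 + 1 = 10, q_2 = 3*2 + 1 = 7.

1/1, 3/2, 10/7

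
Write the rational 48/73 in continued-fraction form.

Run the Euclidean algorithm on 48 and 73; the successive quotients are the partial quotients a_0, a_1, ... (each step inverts the fractional part left over by the previous one):
  48 = 0*73 + 48, so a_0 = 0.
  73 = 1*48 + 25, so a_1 = 1.
  48 = 1*25 + 23, so a_2 = 1.
  25 = 1*23 + 2, so a_3 = 1.
  23 = 11*2 + 1, so a_4 = 11.
  2 = 2*1 + 0, so a_5 = 2.
The remainder reaches 0 after 6 divisions, so the expansion has 6 partial quotients, read off in order.

[0; 1, 1, 1, 11, 2]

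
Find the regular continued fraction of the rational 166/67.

Run the Euclidean algorithm on 166 and 67; the successive quotients are the partial quotients a_0, a_1, ... (each step inverts the fractional part left over by the previous one):
  166 = 2*67 + 32, so a_0 = 2.
  67 = 2*32 + 3, so a_1 = 2.
  32 = 10*3 + 2, so a_2 = 10.
  3 = 1*2 + 1, so a_3 = 1.
  2 = 2*1 + 0, so a_4 = 2.
The remainder reaches 0 after 5 divisions, so the expansion has 5 partial quotients, read off in order.

[2; 2, 10, 1, 2]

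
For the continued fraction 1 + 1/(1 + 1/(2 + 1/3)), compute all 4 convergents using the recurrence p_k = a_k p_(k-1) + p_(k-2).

Using the convergent recurrence p_i = a_i*p_{i-1} + p_{i-2}, q_i = a_i*q_{i-1} + q_{i-2} with p_{-2}=0, p_{-1}=1, q_{-2}=1, q_{-1}=0:
  i=0: a_0=1, p_0 = 1*1 + 0 = 1, q_0 = 1*0 + 1 = 1.
  i=1: a_1=1, p_1 = 1*1 + 1 = 2, q_1 = 1*1 + 0 = 1.
  i=2: a_2=2, p_2 = 2*2 + 1 = 5, q_2 = 2*1 + 1 = 3.
  i=3: a_3=3, p_3 = 3*5 + 2 = 17, q_3 = 3*3 + 1 = 10.

1/1, 2/1, 5/3, 17/10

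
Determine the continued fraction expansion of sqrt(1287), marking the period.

[35; (1, 6, 1, 70)]

Write x_i = (sqrt(1287) + m_i)/d_i with (m_0, d_0) = (0, 1). a_0 = floor(sqrt(1287)) = 35, since 35^2 = 1225 <= 1287 < 1296 = 36^2.
Iterate m_{i+1} = d_i*a_i - m_i, d_{i+1} = (1287 - m_{i+1}^2)/d_i, a_{i+1} = floor((a_0 + m_{i+1})/d_{i+1}):
  m_1 = 1*35 - 0 = 35, d_1 = (1287 - 35^2)/1 = 62/1 = 62, a_1 = floor((35 + 35)/62) = 1.
  m_2 = 62*1 - 35 = 27, d_2 = (1287 - 27^2)/62 = 558/62 = 9, a_2 = floor((35 + 27)/9) = 6.
  m_3 = 9*6 - 27 = 27, d_3 = (1287 - 27^2)/9 = 558/9 = 62, a_3 = floor((35 + 27)/62) = 1.
  m_4 = 62*1 - 27 = 35, d_4 = (1287 - 35^2)/62 = 62/62 = 1, a_4 = floor((35 + 35)/1) = 70.
  m_5 = 1*70 - 35 = 35, d_5 = (1287 - 35^2)/1 = 62/1 = 62: (m_5, d_5) = (m_1, d_1) = (35, 62), so from here the quotients repeat a_1, ..., a_4; the period length is 4.
Hence the expansion of sqrt(1287) is a_0 = 35 followed by the repeating block 1, 6, 1, 70 (period 4).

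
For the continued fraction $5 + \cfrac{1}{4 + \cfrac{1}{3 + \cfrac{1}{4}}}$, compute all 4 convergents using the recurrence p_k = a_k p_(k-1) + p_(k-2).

Using the convergent recurrence p_i = a_i*p_{i-1} + p_{i-2}, q_i = a_i*q_{i-1} + q_{i-2} with p_{-2}=0, p_{-1}=1, q_{-2}=1, q_{-1}=0:
  i=0: a_0=5, p_0 = 5*1 + 0 = 5, q_0 = 5*0 + 1 = 1.
  i=1: a_1=4, p_1 = 4*5 + 1 = 21, q_1 = 4*1 + 0 = 4.
  i=2: a_2=3, p_2 = 3*21 + 5 = 68, q_2 = 3*4 + 1 = 13.
  i=3: a_3=4, p_3 = 4*68 + 21 = 293, q_3 = 4*13 + 4 = 56.

5/1, 21/4, 68/13, 293/56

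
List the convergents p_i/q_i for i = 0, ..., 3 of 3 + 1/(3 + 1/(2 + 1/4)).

Using the convergent recurrence p_i = a_i*p_{i-1} + p_{i-2}, q_i = a_i*q_{i-1} + q_{i-2} with p_{-2}=0, p_{-1}=1, q_{-2}=1, q_{-1}=0:
  i=0: a_0=3, p_0 = 3*1 + 0 = 3, q_0 = 3*0 + 1 = 1.
  i=1: a_1=3, p_1 = 3*3 + 1 = 10, q_1 = 3*1 + 0 = 3.
  i=2: a_2=2, p_2 = 2*10 + 3 = 23, q_2 = 2*3 + 1 = 7.
  i=3: a_3=4, p_3 = 4*23 + 10 = 102, q_3 = 4*7 + 3 = 31.

3/1, 10/3, 23/7, 102/31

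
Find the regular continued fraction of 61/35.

Run the Euclidean algorithm on 61 and 35; the successive quotients are the partial quotients a_0, a_1, ... (each step inverts the fractional part left over by the previous one):
  61 = 1*35 + 26, so a_0 = 1.
  35 = 1*26 + 9, so a_1 = 1.
  26 = 2*9 + 8, so a_2 = 2.
  9 = 1*8 + 1, so a_3 = 1.
  8 = 8*1 + 0, so a_4 = 8.
The remainder reaches 0 after 5 divisions, so the expansion has 5 partial quotients, read off in order.

[1; 1, 2, 1, 8]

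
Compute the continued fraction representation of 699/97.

Run the Euclidean algorithm on 699 and 97; the successive quotients are the partial quotients a_0, a_1, ... (each step inverts the fractional part left over by the previous one):
  699 = 7*97 + 20, so a_0 = 7.
  97 = 4*20 + 17, so a_1 = 4.
  20 = 1*17 + 3, so a_2 = 1.
  17 = 5*3 + 2, so a_3 = 5.
  3 = 1*2 + 1, so a_4 = 1.
  2 = 2*1 + 0, so a_5 = 2.
The remainder reaches 0 after 6 divisions, so the expansion has 6 partial quotients, read off in order.

[7; 4, 1, 5, 1, 2]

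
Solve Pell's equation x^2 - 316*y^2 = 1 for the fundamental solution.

First expand sqrt(316) as a continued fraction. With x_i = (sqrt(316) + m_i)/d_i and (m_0, d_0) = (0, 1): a_0 = floor(sqrt(316)) = 17, since 17^2 = 289 <= 316 < 324 = 18^2.
Iterate m_{i+1} = d_i*a_i - m_i, d_{i+1} = (316 - m_{i+1}^2)/d_i, a_{i+1} = floor((a_0 + m_{i+1})/d_{i+1}):
  m_1 = 1*17 - 0 = 17, d_1 = (316 - 17^2)/1 = 27/1 = 27, a_1 = floor((17 + 17)/27) = 1.
  m_2 = 27*1 - 17 = 10, d_2 = (316 - 10^2)/27 = 216/27 = 8, a_2 = floor((17 + 10)/8) = 3.
  m_3 = 8*3 - 10 = 14, d_3 = (316 - 14^2)/8 = 120/8 = 15, a_3 = floor((17 + 14)/15) = 2.
  m_4 = 15*2 - 14 = 16, d_4 = (316 - 16^2)/15 = 60/15 = 4, a_4 = floor((17 + 16)/4) = 8.
  m_5 = 4*8 - 16 = 16, d_5 = (316 - 16^2)/4 = 60/4 = 15, a_5 = floor((17 + 16)/15) = 2.
  m_6 = 15*2 - 16 = 14, d_6 = (316 - 14^2)/15 = 120/15 = 8, a_6 = floor((17 + 14)/8) = 3.
  m_7 = 8*3 - 14 = 10, d_7 = (316 - 10^2)/8 = 216/8 = 27, a_7 = floor((17 + 10)/27) = 1.
  m_8 = 27*1 - 10 = 17, d_8 = (316 - 17^2)/27 = 27/27 = 1, a_8 = floor((17 + 17)/1) = 34.
  m_9 = 1*34 - 17 = 17, d_9 = (316 - 17^2)/1 = 27/1 = 27: (m_9, d_9) = (m_1, d_1) = (17, 27), so from here the quotients repeat a_1, ..., a_8; the period length is 8.
So sqrt(316) = [17; (1, 3, 2, 8, 2, 3, 1, 34)] with period length k = 8.
k is even, so the fundamental solution of x^2 - 316y^2 = 1 is (p_{k-1}, q_{k-1}) = (p_7, q_7); compute convergents through index 7.
Convergents (p_i = a_i*p_{i-1} + p_{i-2}, q_i = a_i*q_{i-1} + q_{i-2} with p_{-2}=0, p_{-1}=1, q_{-2}=1, q_{-1}=0):
  i=0: a_0=17, p_0 = 17*1 + 0 = 17, q_0 = 17*0 + 1 = 1.
  i=1: a_1=1, p_1 = 1*17 + 1 = 18, q_1 = 1*1 + 0 = 1.
  i=2: a_2=3, p_2 = 3*18 + 17 = 71, q_2 = 3*1 + 1 = 4.
  i=3: a_3=2, p_3 = 2*71 + 18 = 160, q_3 = 2*4 + 1 = 9.
  i=4: a_4=8, p_4 = 8*160 + 71 = 1351, q_4 = 8*9 + 4 = 76.
  i=5: a_5=2, p_5 = 2*1351 + 160 = 2862, q_5 = 2*76 + 9 = 161.
  i=6: a_6=3, p_6 = 3*2862 + 1351 = 9937, q_6 = 3*161 + 76 = 559.
  i=7: a_7=1, p_7 = 1*9937 + 2862 = 12799, q_7 = 1*559 + 161 = 720.
Check: 12799^2 - 316*720^2 = 163814401 - 163814400 = 1, so (x, y) = (12799, 720) solves the equation, and by the theorem it is the least positive solution.

(x, y) = (12799, 720)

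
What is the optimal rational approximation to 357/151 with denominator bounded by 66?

26/11

Expand x = 357/151 as a continued fraction with the Euclidean algorithm:
  357 = 2*151 + 55, so a_0 = 2.
  151 = 2*55 + 41, so a_1 = 2.
  55 = 1*41 + 14, so a_2 = 1.
  41 = 2*14 + 13, so a_3 = 2.
  14 = 1*13 + 1, so a_4 = 1.
  13 = 13*1 + 0, so a_5 = 13.
so x = [2; 2, 1, 2, 1, 13].
Convergents (p_i = a_i*p_{i-1} + p_{i-2}, q_i = a_i*q_{i-1} + q_{i-2} with p_{-2}=0, p_{-1}=1, q_{-2}=1, q_{-1}=0), until the denominator exceeds 66:
  i=0: a_0=2, p_0 = 2*1 + 0 = 2, q_0 = 2*0 + 1 = 1.
  i=1: a_1=2, p_1 = 2*2 + 1 = 5, q_1 = 2*1 + 0 = 2.
  i=2: a_2=1, p_2 = 1*5 + 2 = 7, q_2 = 1*2 + 1 = 3.
  i=3: a_3=2, p_3 = 2*7 + 5 = 19, q_3 = 2*3 + 2 = 8.
  i=4: a_4=1, p_4 = 1*19 + 7 = 26, q_4 = 1*8 + 3 = 11.
  i=5: a_5=13, p_5 = 13*26 + 19 = 357, q_5 = 13*11 + 8 = 151.
q_5 = 151 > 66, so the last convergent with denominator <= 66 is p_4/q_4 = 26/11.
The closest fraction with denominator <= 66 is either p_4/q_4 or the intermediate fraction (k*p_4 + p_3)/(k*q_4 + q_3) with the largest k >= 1 whose denominator stays <= 66; these approach x as k grows, and every other convergent or intermediate fraction in range is farther away.
Largest k: floor((66 - q_3)/q_4) = floor((66 - 8)/11) = 5.
That gives (5*26 + 19)/(5*11 + 8) = 149/63.
Compare the errors: |x - 26/11| = |357*11 - 26*151|/(151*11) = 1/1661, and |x - 149/63| = |357*63 - 149*151|/(151*63) = 8/9513.
Cross-multiplying, 1*9513 = 9513 < 13288 = 8*1661, so 1/1661 is smaller: the convergent 26/11 is closer to x than 149/63.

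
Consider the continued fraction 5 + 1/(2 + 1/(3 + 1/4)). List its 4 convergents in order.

Using the convergent recurrence p_i = a_i*p_{i-1} + p_{i-2}, q_i = a_i*q_{i-1} + q_{i-2} with p_{-2}=0, p_{-1}=1, q_{-2}=1, q_{-1}=0:
  i=0: a_0=5, p_0 = 5*1 + 0 = 5, q_0 = 5*0 + 1 = 1.
  i=1: a_1=2, p_1 = 2*5 + 1 = 11, q_1 = 2*1 + 0 = 2.
  i=2: a_2=3, p_2 = 3*11 + 5 = 38, q_2 = 3*2 + 1 = 7.
  i=3: a_3=4, p_3 = 4*38 + 11 = 163, q_3 = 4*7 + 2 = 30.

5/1, 11/2, 38/7, 163/30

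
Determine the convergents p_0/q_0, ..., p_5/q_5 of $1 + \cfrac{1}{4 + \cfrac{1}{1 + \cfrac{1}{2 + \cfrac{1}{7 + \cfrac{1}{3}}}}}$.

Using the convergent recurrence p_i = a_i*p_{i-1} + p_{i-2}, q_i = a_i*q_{i-1} + q_{i-2} with p_{-2}=0, p_{-1}=1, q_{-2}=1, q_{-1}=0:
  i=0: a_0=1, p_0 = 1*1 + 0 = 1, q_0 = 1*0 + 1 = 1.
  i=1: a_1=4, p_1 = 4*1 + 1 = 5, q_1 = 4*1 + 0 = 4.
  i=2: a_2=1, p_2 = 1*5 + 1 = 6, q_2 = 1*4 + 1 = 5.
  i=3: a_3=2, p_3 = 2*6 + 5 = 17, q_3 = 2*5 + 4 = 14.
  i=4: a_4=7, p_4 = 7*17 + 6 = 125, q_4 = 7*14 + 5 = 103.
  i=5: a_5=3, p_5 = 3*125 + 17 = 392, q_5 = 3*103 + 14 = 323.

1/1, 5/4, 6/5, 17/14, 125/103, 392/323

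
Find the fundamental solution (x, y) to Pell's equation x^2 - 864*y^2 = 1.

First expand sqrt(864) as a continued fraction. With x_i = (sqrt(864) + m_i)/d_i and (m_0, d_0) = (0, 1): a_0 = floor(sqrt(864)) = 29, since 29^2 = 841 <= 864 < 900 = 30^2.
Iterate m_{i+1} = d_i*a_i - m_i, d_{i+1} = (864 - m_{i+1}^2)/d_i, a_{i+1} = floor((a_0 + m_{i+1})/d_{i+1}):
  m_1 = 1*29 - 0 = 29, d_1 = (864 - 29^2)/1 = 23/1 = 23, a_1 = floor((29 + 29)/23) = 2.
  m_2 = 23*2 - 29 = 17, d_2 = (864 - 17^2)/23 = 575/23 = 25, a_2 = floor((29 + 17)/25) = 1.
  m_3 = 25*1 - 17 = 8, d_3 = (864 - 8^2)/25 = 800/25 = 32, a_3 = floor((29 + 8)/32) = 1.
  m_4 = 32*1 - 8 = 24, d_4 = (864 - 24^2)/32 = 288/32 = 9, a_4 = floor((29 + 24)/9) = 5.
  m_5 = 9*5 - 24 = 21, d_5 = (864 - 21^2)/9 = 423/9 = 47, a_5 = floor((29 + 21)/47) = 1.
  m_6 = 47*1 - 21 = 26, d_6 = (864 - 26^2)/47 = 188/47 = 4, a_6 = floor((29 + 26)/4) = 13.
  m_7 = 4*13 - 26 = 26, d_7 = (864 - 26^2)/4 = 188/4 = 47, a_7 = floor((29 + 26)/47) = 1.
  m_8 = 47*1 - 26 = 21, d_8 = (864 - 21^2)/47 = 423/47 = 9, a_8 = floor((29 + 21)/9) = 5.
  m_9 = 9*5 - 21 = 24, d_9 = (864 - 24^2)/9 = 288/9 = 32, a_9 = floor((29 + 24)/32) = 1.
  m_10 = 32*1 - 24 = 8, d_10 = (864 - 8^2)/32 = 800/32 = 25, a_10 = floor((29 + 8)/25) = 1.
  m_11 = 25*1 - 8 = 17, d_11 = (864 - 17^2)/25 = 575/25 = 23, a_11 = floor((29 + 17)/23) = 2.
  m_12 = 23*2 - 17 = 29, d_12 = (864 - 29^2)/23 = 23/23 = 1, a_12 = floor((29 + 29)/1) = 58.
  m_13 = 1*58 - 29 = 29, d_13 = (864 - 29^2)/1 = 23/1 = 23: (m_13, d_13) = (m_1, d_1) = (29, 23), so from here the quotients repeat a_1, ..., a_12; the period length is 12.
So sqrt(864) = [29; (2, 1, 1, 5, 1, 13, 1, 5, 1, 1, 2, 58)] with period length k = 12.
k is even, so the fundamental solution of x^2 - 864y^2 = 1 is (p_{k-1}, q_{k-1}) = (p_11, q_11); compute convergents through index 11.
Convergents (p_i = a_i*p_{i-1} + p_{i-2}, q_i = a_i*q_{i-1} + q_{i-2} with p_{-2}=0, p_{-1}=1, q_{-2}=1, q_{-1}=0):
  i=0: a_0=29, p_0 = 29*1 + 0 = 29, q_0 = 29*0 + 1 = 1.
  i=1: a_1=2, p_1 = 2*29 + 1 = 59, q_1 = 2*1 + 0 = 2.
  i=2: a_2=1, p_2 = 1*59 + 29 = 88, q_2 = 1*2 + 1 = 3.
  i=3: a_3=1, p_3 = 1*88 + 59 = 147, q_3 = 1*3 + 2 = 5.
  i=4: a_4=5, p_4 = 5*147 + 88 = 823, q_4 = 5*5 + 3 = 28.
  i=5: a_5=1, p_5 = 1*823 + 147 = 970, q_5 = 1*28 + 5 = 33.
  i=6: a_6=13, p_6 = 13*970 + 823 = 13433, q_6 = 13*33 + 28 = 457.
  i=7: a_7=1, p_7 = 1*13433 + 970 = 14403, q_7 = 1*457 + 33 = 490.
  i=8: a_8=5, p_8 = 5*14403 + 13433 = 85448, q_8 = 5*490 + 457 = 2907.
  i=9: a_9=1, p_9 = 1*85448 + 14403 = 99851, q_9 = 1*2907 + 490 = 3397.
  i=10: a_10=1, p_10 = 1*99851 + 85448 = 185299, q_10 = 1*3397 + 2907 = 6304.
  i=11: a_11=2, p_11 = 2*185299 + 99851 = 470449, q_11 = 2*6304 + 3397 = 16005.
Check: 470449^2 - 864*16005^2 = 221322261601 - 221322261600 = 1, so (x, y) = (470449, 16005) solves the equation, and by the theorem it is the least positive solution.

(x, y) = (470449, 16005)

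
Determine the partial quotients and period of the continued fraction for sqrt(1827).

Write x_i = (sqrt(1827) + m_i)/d_i with (m_0, d_0) = (0, 1). a_0 = floor(sqrt(1827)) = 42, since 42^2 = 1764 <= 1827 < 1849 = 43^2.
Iterate m_{i+1} = d_i*a_i - m_i, d_{i+1} = (1827 - m_{i+1}^2)/d_i, a_{i+1} = floor((a_0 + m_{i+1})/d_{i+1}):
  m_1 = 1*42 - 0 = 42, d_1 = (1827 - 42^2)/1 = 63/1 = 63, a_1 = floor((42 + 42)/63) = 1.
  m_2 = 63*1 - 42 = 21, d_2 = (1827 - 21^2)/63 = 1386/63 = 22, a_2 = floor((42 + 21)/22) = 2.
  m_3 = 22*2 - 21 = 23, d_3 = (1827 - 23^2)/22 = 1298/22 = 59, a_3 = floor((42 + 23)/59) = 1.
  m_4 = 59*1 - 23 = 36, d_4 = (1827 - 36^2)/59 = 531/59 = 9, a_4 = floor((42 + 36)/9) = 8.
  m_5 = 9*8 - 36 = 36, d_5 = (1827 - 36^2)/9 = 531/9 = 59, a_5 = floor((42 + 36)/59) = 1.
  m_6 = 59*1 - 36 = 23, d_6 = (1827 - 23^2)/59 = 1298/59 = 22, a_6 = floor((42 + 23)/22) = 2.
  m_7 = 22*2 - 23 = 21, d_7 = (1827 - 21^2)/22 = 1386/22 = 63, a_7 = floor((42 + 21)/63) = 1.
  m_8 = 63*1 - 21 = 42, d_8 = (1827 - 42^2)/63 = 63/63 = 1, a_8 = floor((42 + 42)/1) = 84.
  m_9 = 1*84 - 42 = 42, d_9 = (1827 - 42^2)/1 = 63/1 = 63: (m_9, d_9) = (m_1, d_1) = (42, 63), so from here the quotients repeat a_1, ..., a_8; the period length is 8.
Hence the expansion of sqrt(1827) is a_0 = 42 followed by the repeating block 1, 2, 1, 8, 1, 2, 1, 84 (period 8).

[42; (1, 2, 1, 8, 1, 2, 1, 84)]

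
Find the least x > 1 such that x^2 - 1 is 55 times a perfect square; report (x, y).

First expand sqrt(55) as a continued fraction. With x_i = (sqrt(55) + m_i)/d_i and (m_0, d_0) = (0, 1): a_0 = floor(sqrt(55)) = 7, since 7^2 = 49 <= 55 < 64 = 8^2.
Iterate m_{i+1} = d_i*a_i - m_i, d_{i+1} = (55 - m_{i+1}^2)/d_i, a_{i+1} = floor((a_0 + m_{i+1})/d_{i+1}):
  m_1 = 1*7 - 0 = 7, d_1 = (55 - 7^2)/1 = 6/1 = 6, a_1 = floor((7 + 7)/6) = 2.
  m_2 = 6*2 - 7 = 5, d_2 = (55 - 5^2)/6 = 30/6 = 5, a_2 = floor((7 + 5)/5) = 2.
  m_3 = 5*2 - 5 = 5, d_3 = (55 - 5^2)/5 = 30/5 = 6, a_3 = floor((7 + 5)/6) = 2.
  m_4 = 6*2 - 5 = 7, d_4 = (55 - 7^2)/6 = 6/6 = 1, a_4 = floor((7 + 7)/1) = 14.
  m_5 = 1*14 - 7 = 7, d_5 = (55 - 7^2)/1 = 6/1 = 6: (m_5, d_5) = (m_1, d_1) = (7, 6), so from here the quotients repeat a_1, ..., a_4; the period length is 4.
So sqrt(55) = [7; (2, 2, 2, 14)] with period length k = 4.
k is even, so the fundamental solution of x^2 - 55y^2 = 1 is (p_{k-1}, q_{k-1}) = (p_3, q_3); compute convergents through index 3.
Convergents (p_i = a_i*p_{i-1} + p_{i-2}, q_i = a_i*q_{i-1} + q_{i-2} with p_{-2}=0, p_{-1}=1, q_{-2}=1, q_{-1}=0):
  i=0: a_0=7, p_0 = 7*1 + 0 = 7, q_0 = 7*0 + 1 = 1.
  i=1: a_1=2, p_1 = 2*7 + 1 = 15, q_1 = 2*1 + 0 = 2.
  i=2: a_2=2, p_2 = 2*15 + 7 = 37, q_2 = 2*2 + 1 = 5.
  i=3: a_3=2, p_3 = 2*37 + 15 = 89, q_3 = 2*5 + 2 = 12.
Check: 89^2 - 55*12^2 = 7921 - 7920 = 1, so (x, y) = (89, 12) solves the equation, and by the theorem it is the least positive solution.

(x, y) = (89, 12)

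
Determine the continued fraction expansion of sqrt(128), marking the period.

Write x_i = (sqrt(128) + m_i)/d_i with (m_0, d_0) = (0, 1). a_0 = floor(sqrt(128)) = 11, since 11^2 = 121 <= 128 < 144 = 12^2.
Iterate m_{i+1} = d_i*a_i - m_i, d_{i+1} = (128 - m_{i+1}^2)/d_i, a_{i+1} = floor((a_0 + m_{i+1})/d_{i+1}):
  m_1 = 1*11 - 0 = 11, d_1 = (128 - 11^2)/1 = 7/1 = 7, a_1 = floor((11 + 11)/7) = 3.
  m_2 = 7*3 - 11 = 10, d_2 = (128 - 10^2)/7 = 28/7 = 4, a_2 = floor((11 + 10)/4) = 5.
  m_3 = 4*5 - 10 = 10, d_3 = (128 - 10^2)/4 = 28/4 = 7, a_3 = floor((11 + 10)/7) = 3.
  m_4 = 7*3 - 10 = 11, d_4 = (128 - 11^2)/7 = 7/7 = 1, a_4 = floor((11 + 11)/1) = 22.
  m_5 = 1*22 - 11 = 11, d_5 = (128 - 11^2)/1 = 7/1 = 7: (m_5, d_5) = (m_1, d_1) = (11, 7), so from here the quotients repeat a_1, ..., a_4; the period length is 4.
Hence the expansion of sqrt(128) is a_0 = 11 followed by the repeating block 3, 5, 3, 22 (period 4).

[11; (3, 5, 3, 22)]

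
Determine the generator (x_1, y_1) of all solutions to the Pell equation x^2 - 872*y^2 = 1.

(x, y) = (126003, 4267)

First expand sqrt(872) as a continued fraction. With x_i = (sqrt(872) + m_i)/d_i and (m_0, d_0) = (0, 1): a_0 = floor(sqrt(872)) = 29, since 29^2 = 841 <= 872 < 900 = 30^2.
Iterate m_{i+1} = d_i*a_i - m_i, d_{i+1} = (872 - m_{i+1}^2)/d_i, a_{i+1} = floor((a_0 + m_{i+1})/d_{i+1}):
  m_1 = 1*29 - 0 = 29, d_1 = (872 - 29^2)/1 = 31/1 = 31, a_1 = floor((29 + 29)/31) = 1.
  m_2 = 31*1 - 29 = 2, d_2 = (872 - 2^2)/31 = 868/31 = 28, a_2 = floor((29 + 2)/28) = 1.
  m_3 = 28*1 - 2 = 26, d_3 = (872 - 26^2)/28 = 196/28 = 7, a_3 = floor((29 + 26)/7) = 7.
  m_4 = 7*7 - 26 = 23, d_4 = (872 - 23^2)/7 = 343/7 = 49, a_4 = floor((29 + 23)/49) = 1.
  m_5 = 49*1 - 23 = 26, d_5 = (872 - 26^2)/49 = 196/49 = 4, a_5 = floor((29 + 26)/4) = 13.
  m_6 = 4*13 - 26 = 26, d_6 = (872 - 26^2)/4 = 196/4 = 49, a_6 = floor((29 + 26)/49) = 1.
  m_7 = 49*1 - 26 = 23, d_7 = (872 - 23^2)/49 = 343/49 = 7, a_7 = floor((29 + 23)/7) = 7.
  m_8 = 7*7 - 23 = 26, d_8 = (872 - 26^2)/7 = 196/7 = 28, a_8 = floor((29 + 26)/28) = 1.
  m_9 = 28*1 - 26 = 2, d_9 = (872 - 2^2)/28 = 868/28 = 31, a_9 = floor((29 + 2)/31) = 1.
  m_10 = 31*1 - 2 = 29, d_10 = (872 - 29^2)/31 = 31/31 = 1, a_10 = floor((29 + 29)/1) = 58.
  m_11 = 1*58 - 29 = 29, d_11 = (872 - 29^2)/1 = 31/1 = 31: (m_11, d_11) = (m_1, d_1) = (29, 31), so from here the quotients repeat a_1, ..., a_10; the period length is 10.
So sqrt(872) = [29; (1, 1, 7, 1, 13, 1, 7, 1, 1, 58)] with period length k = 10.
k is even, so the fundamental solution of x^2 - 872y^2 = 1 is (p_{k-1}, q_{k-1}) = (p_9, q_9); compute convergents through index 9.
Convergents (p_i = a_i*p_{i-1} + p_{i-2}, q_i = a_i*q_{i-1} + q_{i-2} with p_{-2}=0, p_{-1}=1, q_{-2}=1, q_{-1}=0):
  i=0: a_0=29, p_0 = 29*1 + 0 = 29, q_0 = 29*0 + 1 = 1.
  i=1: a_1=1, p_1 = 1*29 + 1 = 30, q_1 = 1*1 + 0 = 1.
  i=2: a_2=1, p_2 = 1*30 + 29 = 59, q_2 = 1*1 + 1 = 2.
  i=3: a_3=7, p_3 = 7*59 + 30 = 443, q_3 = 7*2 + 1 = 15.
  i=4: a_4=1, p_4 = 1*443 + 59 = 502, q_4 = 1*15 + 2 = 17.
  i=5: a_5=13, p_5 = 13*502 + 443 = 6969, q_5 = 13*17 + 15 = 236.
  i=6: a_6=1, p_6 = 1*6969 + 502 = 7471, q_6 = 1*236 + 17 = 253.
  i=7: a_7=7, p_7 = 7*7471 + 6969 = 59266, q_7 = 7*253 + 236 = 2007.
  i=8: a_8=1, p_8 = 1*59266 + 7471 = 66737, q_8 = 1*2007 + 253 = 2260.
  i=9: a_9=1, p_9 = 1*66737 + 59266 = 126003, q_9 = 1*2260 + 2007 = 4267.
Check: 126003^2 - 872*4267^2 = 15876756009 - 15876756008 = 1, so (x, y) = (126003, 4267) solves the equation, and by the theorem it is the least positive solution.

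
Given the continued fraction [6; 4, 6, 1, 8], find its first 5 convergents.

Using the convergent recurrence p_i = a_i*p_{i-1} + p_{i-2}, q_i = a_i*q_{i-1} + q_{i-2} with p_{-2}=0, p_{-1}=1, q_{-2}=1, q_{-1}=0:
  i=0: a_0=6, p_0 = 6*1 + 0 = 6, q_0 = 6*0 + 1 = 1.
  i=1: a_1=4, p_1 = 4*6 + 1 = 25, q_1 = 4*1 + 0 = 4.
  i=2: a_2=6, p_2 = 6*25 + 6 = 156, q_2 = 6*4 + 1 = 25.
  i=3: a_3=1, p_3 = 1*156 + 25 = 181, q_3 = 1*25 + 4 = 29.
  i=4: a_4=8, p_4 = 8*181 + 156 = 1604, q_4 = 8*29 + 25 = 257.

6/1, 25/4, 156/25, 181/29, 1604/257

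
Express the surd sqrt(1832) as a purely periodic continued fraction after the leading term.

Write x_i = (sqrt(1832) + m_i)/d_i with (m_0, d_0) = (0, 1). a_0 = floor(sqrt(1832)) = 42, since 42^2 = 1764 <= 1832 < 1849 = 43^2.
Iterate m_{i+1} = d_i*a_i - m_i, d_{i+1} = (1832 - m_{i+1}^2)/d_i, a_{i+1} = floor((a_0 + m_{i+1})/d_{i+1}):
  m_1 = 1*42 - 0 = 42, d_1 = (1832 - 42^2)/1 = 68/1 = 68, a_1 = floor((42 + 42)/68) = 1.
  m_2 = 68*1 - 42 = 26, d_2 = (1832 - 26^2)/68 = 1156/68 = 17, a_2 = floor((42 + 26)/17) = 4.
  m_3 = 17*4 - 26 = 42, d_3 = (1832 - 42^2)/17 = 68/17 = 4, a_3 = floor((42 + 42)/4) = 21.
  m_4 = 4*21 - 42 = 42, d_4 = (1832 - 42^2)/4 = 68/4 = 17, a_4 = floor((42 + 42)/17) = 4.
  m_5 = 17*4 - 42 = 26, d_5 = (1832 - 26^2)/17 = 1156/17 = 68, a_5 = floor((42 + 26)/68) = 1.
  m_6 = 68*1 - 26 = 42, d_6 = (1832 - 42^2)/68 = 68/68 = 1, a_6 = floor((42 + 42)/1) = 84.
  m_7 = 1*84 - 42 = 42, d_7 = (1832 - 42^2)/1 = 68/1 = 68: (m_7, d_7) = (m_1, d_1) = (42, 68), so from here the quotients repeat a_1, ..., a_6; the period length is 6.
Hence the expansion of sqrt(1832) is a_0 = 42 followed by the repeating block 1, 4, 21, 4, 1, 84 (period 6).

[42; (1, 4, 21, 4, 1, 84)]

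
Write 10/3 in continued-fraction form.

Run the Euclidean algorithm on 10 and 3; the successive quotients are the partial quotients a_0, a_1, ... (each step inverts the fractional part left over by the previous one):
  10 = 3*3 + 1, so a_0 = 3.
  3 = 3*1 + 0, so a_1 = 3.
The remainder reaches 0 after 2 divisions, so the expansion has 2 partial quotients, read off in order.

[3; 3]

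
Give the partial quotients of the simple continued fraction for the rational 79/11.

[7; 5, 2]

Run the Euclidean algorithm on 79 and 11; the successive quotients are the partial quotients a_0, a_1, ... (each step inverts the fractional part left over by the previous one):
  79 = 7*11 + 2, so a_0 = 7.
  11 = 5*2 + 1, so a_1 = 5.
  2 = 2*1 + 0, so a_2 = 2.
The remainder reaches 0 after 3 divisions, so the expansion has 3 partial quotients, read off in order.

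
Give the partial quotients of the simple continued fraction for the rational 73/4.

[18; 4]

Run the Euclidean algorithm on 73 and 4; the successive quotients are the partial quotients a_0, a_1, ... (each step inverts the fractional part left over by the previous one):
  73 = 18*4 + 1, so a_0 = 18.
  4 = 4*1 + 0, so a_1 = 4.
The remainder reaches 0 after 2 divisions, so the expansion has 2 partial quotients, read off in order.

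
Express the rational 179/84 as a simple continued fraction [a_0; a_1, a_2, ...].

[2; 7, 1, 1, 1, 3]

Run the Euclidean algorithm on 179 and 84; the successive quotients are the partial quotients a_0, a_1, ... (each step inverts the fractional part left over by the previous one):
  179 = 2*84 + 11, so a_0 = 2.
  84 = 7*11 + 7, so a_1 = 7.
  11 = 1*7 + 4, so a_2 = 1.
  7 = 1*4 + 3, so a_3 = 1.
  4 = 1*3 + 1, so a_4 = 1.
  3 = 3*1 + 0, so a_5 = 3.
The remainder reaches 0 after 6 divisions, so the expansion has 6 partial quotients, read off in order.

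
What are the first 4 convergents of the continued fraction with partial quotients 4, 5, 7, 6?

Using the convergent recurrence p_i = a_i*p_{i-1} + p_{i-2}, q_i = a_i*q_{i-1} + q_{i-2} with p_{-2}=0, p_{-1}=1, q_{-2}=1, q_{-1}=0:
  i=0: a_0=4, p_0 = 4*1 + 0 = 4, q_0 = 4*0 + 1 = 1.
  i=1: a_1=5, p_1 = 5*4 + 1 = 21, q_1 = 5*1 + 0 = 5.
  i=2: a_2=7, p_2 = 7*21 + 4 = 151, q_2 = 7*5 + 1 = 36.
  i=3: a_3=6, p_3 = 6*151 + 21 = 927, q_3 = 6*36 + 5 = 221.

4/1, 21/5, 151/36, 927/221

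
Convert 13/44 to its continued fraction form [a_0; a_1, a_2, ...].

Run the Euclidean algorithm on 13 and 44; the successive quotients are the partial quotients a_0, a_1, ... (each step inverts the fractional part left over by the previous one):
  13 = 0*44 + 13, so a_0 = 0.
  44 = 3*13 + 5, so a_1 = 3.
  13 = 2*5 + 3, so a_2 = 2.
  5 = 1*3 + 2, so a_3 = 1.
  3 = 1*2 + 1, so a_4 = 1.
  2 = 2*1 + 0, so a_5 = 2.
The remainder reaches 0 after 6 divisions, so the expansion has 6 partial quotients, read off in order.

[0; 3, 2, 1, 1, 2]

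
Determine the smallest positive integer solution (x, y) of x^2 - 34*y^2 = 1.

(x, y) = (35, 6)

First expand sqrt(34) as a continued fraction. With x_i = (sqrt(34) + m_i)/d_i and (m_0, d_0) = (0, 1): a_0 = floor(sqrt(34)) = 5, since 5^2 = 25 <= 34 < 36 = 6^2.
Iterate m_{i+1} = d_i*a_i - m_i, d_{i+1} = (34 - m_{i+1}^2)/d_i, a_{i+1} = floor((a_0 + m_{i+1})/d_{i+1}):
  m_1 = 1*5 - 0 = 5, d_1 = (34 - 5^2)/1 = 9/1 = 9, a_1 = floor((5 + 5)/9) = 1.
  m_2 = 9*1 - 5 = 4, d_2 = (34 - 4^2)/9 = 18/9 = 2, a_2 = floor((5 + 4)/2) = 4.
  m_3 = 2*4 - 4 = 4, d_3 = (34 - 4^2)/2 = 18/2 = 9, a_3 = floor((5 + 4)/9) = 1.
  m_4 = 9*1 - 4 = 5, d_4 = (34 - 5^2)/9 = 9/9 = 1, a_4 = floor((5 + 5)/1) = 10.
  m_5 = 1*10 - 5 = 5, d_5 = (34 - 5^2)/1 = 9/1 = 9: (m_5, d_5) = (m_1, d_1) = (5, 9), so from here the quotients repeat a_1, ..., a_4; the period length is 4.
So sqrt(34) = [5; (1, 4, 1, 10)] with period length k = 4.
k is even, so the fundamental solution of x^2 - 34y^2 = 1 is (p_{k-1}, q_{k-1}) = (p_3, q_3); compute convergents through index 3.
Convergents (p_i = a_i*p_{i-1} + p_{i-2}, q_i = a_i*q_{i-1} + q_{i-2} with p_{-2}=0, p_{-1}=1, q_{-2}=1, q_{-1}=0):
  i=0: a_0=5, p_0 = 5*1 + 0 = 5, q_0 = 5*0 + 1 = 1.
  i=1: a_1=1, p_1 = 1*5 + 1 = 6, q_1 = 1*1 + 0 = 1.
  i=2: a_2=4, p_2 = 4*6 + 5 = 29, q_2 = 4*1 + 1 = 5.
  i=3: a_3=1, p_3 = 1*29 + 6 = 35, q_3 = 1*5 + 1 = 6.
Check: 35^2 - 34*6^2 = 1225 - 1224 = 1, so (x, y) = (35, 6) solves the equation, and by the theorem it is the least positive solution.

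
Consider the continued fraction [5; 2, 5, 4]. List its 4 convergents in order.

5/1, 11/2, 60/11, 251/46

Using the convergent recurrence p_i = a_i*p_{i-1} + p_{i-2}, q_i = a_i*q_{i-1} + q_{i-2} with p_{-2}=0, p_{-1}=1, q_{-2}=1, q_{-1}=0:
  i=0: a_0=5, p_0 = 5*1 + 0 = 5, q_0 = 5*0 + 1 = 1.
  i=1: a_1=2, p_1 = 2*5 + 1 = 11, q_1 = 2*1 + 0 = 2.
  i=2: a_2=5, p_2 = 5*11 + 5 = 60, q_2 = 5*2 + 1 = 11.
  i=3: a_3=4, p_3 = 4*60 + 11 = 251, q_3 = 4*11 + 2 = 46.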